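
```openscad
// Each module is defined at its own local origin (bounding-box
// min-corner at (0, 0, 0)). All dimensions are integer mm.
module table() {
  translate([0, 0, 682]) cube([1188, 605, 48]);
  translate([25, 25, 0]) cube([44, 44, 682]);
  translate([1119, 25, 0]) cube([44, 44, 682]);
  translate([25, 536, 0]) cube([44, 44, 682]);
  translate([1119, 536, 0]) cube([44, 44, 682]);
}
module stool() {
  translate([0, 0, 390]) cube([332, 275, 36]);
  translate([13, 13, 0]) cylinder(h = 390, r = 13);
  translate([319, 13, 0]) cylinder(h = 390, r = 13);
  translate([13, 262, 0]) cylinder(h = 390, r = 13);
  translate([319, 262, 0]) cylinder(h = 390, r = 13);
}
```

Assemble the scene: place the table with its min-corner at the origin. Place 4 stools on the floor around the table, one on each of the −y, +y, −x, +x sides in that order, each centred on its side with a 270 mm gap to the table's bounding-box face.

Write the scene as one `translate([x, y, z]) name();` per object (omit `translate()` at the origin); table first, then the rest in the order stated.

table();
translate([428, -545, 0]) stool();
translate([428, 875, 0]) stool();
translate([-602, 165, 0]) stool();
translate([1458, 165, 0]) stool();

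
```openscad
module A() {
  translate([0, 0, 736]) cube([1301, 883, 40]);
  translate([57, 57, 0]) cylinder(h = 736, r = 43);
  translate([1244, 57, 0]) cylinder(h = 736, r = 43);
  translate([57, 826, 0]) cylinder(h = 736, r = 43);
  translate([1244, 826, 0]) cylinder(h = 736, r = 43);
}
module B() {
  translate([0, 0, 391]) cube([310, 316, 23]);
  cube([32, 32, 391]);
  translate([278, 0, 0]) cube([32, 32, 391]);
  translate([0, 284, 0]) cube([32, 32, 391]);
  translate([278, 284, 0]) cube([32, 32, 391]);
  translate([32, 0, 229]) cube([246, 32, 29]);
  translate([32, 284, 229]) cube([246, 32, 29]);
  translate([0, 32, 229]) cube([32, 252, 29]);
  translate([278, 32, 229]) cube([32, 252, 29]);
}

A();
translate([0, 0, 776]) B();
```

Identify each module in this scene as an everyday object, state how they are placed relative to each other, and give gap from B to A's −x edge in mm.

A is a table. B is a stool. The stool is on top of the table. The gap from the stool to the table's −x edge is 0 mm.

The stool's min-x is at 0; the table's min-x is 0; gap = 0 mm.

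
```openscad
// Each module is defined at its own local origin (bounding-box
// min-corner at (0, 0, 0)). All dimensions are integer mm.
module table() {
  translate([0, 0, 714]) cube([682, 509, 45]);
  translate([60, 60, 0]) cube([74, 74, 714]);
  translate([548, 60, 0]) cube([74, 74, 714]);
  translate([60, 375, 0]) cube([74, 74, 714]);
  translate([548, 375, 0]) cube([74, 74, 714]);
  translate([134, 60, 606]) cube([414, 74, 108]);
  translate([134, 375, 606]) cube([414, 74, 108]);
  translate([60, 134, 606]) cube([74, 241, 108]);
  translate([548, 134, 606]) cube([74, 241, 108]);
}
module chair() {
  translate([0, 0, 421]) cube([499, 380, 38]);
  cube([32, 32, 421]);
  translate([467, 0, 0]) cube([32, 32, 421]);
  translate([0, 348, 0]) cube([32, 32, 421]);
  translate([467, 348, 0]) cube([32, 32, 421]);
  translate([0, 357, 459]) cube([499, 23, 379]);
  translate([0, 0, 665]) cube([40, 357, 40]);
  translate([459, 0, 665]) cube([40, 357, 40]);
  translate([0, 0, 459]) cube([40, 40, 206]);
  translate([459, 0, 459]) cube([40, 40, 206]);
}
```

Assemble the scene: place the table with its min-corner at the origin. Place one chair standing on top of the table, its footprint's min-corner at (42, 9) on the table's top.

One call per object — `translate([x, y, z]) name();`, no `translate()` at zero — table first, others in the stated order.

table();
translate([42, 9, 759]) chair();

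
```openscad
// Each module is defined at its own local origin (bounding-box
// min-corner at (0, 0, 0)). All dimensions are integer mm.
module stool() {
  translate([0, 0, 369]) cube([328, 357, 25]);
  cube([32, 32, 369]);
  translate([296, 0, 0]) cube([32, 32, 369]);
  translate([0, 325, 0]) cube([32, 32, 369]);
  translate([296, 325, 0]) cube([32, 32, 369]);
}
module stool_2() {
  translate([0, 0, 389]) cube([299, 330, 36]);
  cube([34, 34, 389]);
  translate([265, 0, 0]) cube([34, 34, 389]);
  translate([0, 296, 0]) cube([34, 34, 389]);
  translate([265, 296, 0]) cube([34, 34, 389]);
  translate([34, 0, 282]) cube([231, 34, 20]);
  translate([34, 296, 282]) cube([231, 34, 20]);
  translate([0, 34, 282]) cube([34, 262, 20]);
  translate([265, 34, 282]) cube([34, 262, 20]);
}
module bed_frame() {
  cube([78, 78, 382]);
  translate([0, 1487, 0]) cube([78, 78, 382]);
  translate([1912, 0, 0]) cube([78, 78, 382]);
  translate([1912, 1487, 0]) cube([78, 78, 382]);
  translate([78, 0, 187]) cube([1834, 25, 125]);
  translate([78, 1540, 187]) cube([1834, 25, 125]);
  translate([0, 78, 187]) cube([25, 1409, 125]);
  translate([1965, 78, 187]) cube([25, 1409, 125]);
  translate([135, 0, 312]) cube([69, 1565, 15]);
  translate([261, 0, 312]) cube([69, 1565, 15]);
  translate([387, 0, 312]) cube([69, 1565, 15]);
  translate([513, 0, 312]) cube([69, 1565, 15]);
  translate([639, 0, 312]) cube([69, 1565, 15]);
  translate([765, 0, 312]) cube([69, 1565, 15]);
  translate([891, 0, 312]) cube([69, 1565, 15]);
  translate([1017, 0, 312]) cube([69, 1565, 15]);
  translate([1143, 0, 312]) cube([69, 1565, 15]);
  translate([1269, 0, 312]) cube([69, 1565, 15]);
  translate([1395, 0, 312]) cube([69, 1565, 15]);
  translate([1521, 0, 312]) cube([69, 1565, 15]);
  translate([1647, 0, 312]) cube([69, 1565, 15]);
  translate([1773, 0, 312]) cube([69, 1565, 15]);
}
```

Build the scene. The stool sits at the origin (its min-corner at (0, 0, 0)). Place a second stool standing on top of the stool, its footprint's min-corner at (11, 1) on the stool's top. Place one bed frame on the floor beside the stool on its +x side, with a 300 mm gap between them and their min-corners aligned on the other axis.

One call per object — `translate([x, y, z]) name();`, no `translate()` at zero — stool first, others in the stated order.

stool();
translate([11, 1, 394]) stool_2();
translate([628, 0, 0]) bed_frame();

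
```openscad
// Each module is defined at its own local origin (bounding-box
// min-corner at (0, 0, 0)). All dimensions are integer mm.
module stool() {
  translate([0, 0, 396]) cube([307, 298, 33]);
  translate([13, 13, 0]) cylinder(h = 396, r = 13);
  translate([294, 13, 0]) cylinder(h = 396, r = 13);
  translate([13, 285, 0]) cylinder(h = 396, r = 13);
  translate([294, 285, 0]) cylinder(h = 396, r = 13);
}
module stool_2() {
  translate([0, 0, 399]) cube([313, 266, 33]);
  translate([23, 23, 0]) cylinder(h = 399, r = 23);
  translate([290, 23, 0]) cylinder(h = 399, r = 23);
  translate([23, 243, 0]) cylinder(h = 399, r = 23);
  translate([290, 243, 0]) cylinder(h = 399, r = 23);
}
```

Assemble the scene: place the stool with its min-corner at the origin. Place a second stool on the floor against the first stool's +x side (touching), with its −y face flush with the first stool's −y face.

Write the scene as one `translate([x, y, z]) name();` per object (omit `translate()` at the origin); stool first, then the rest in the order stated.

stool();
translate([307, 0, 0]) stool_2();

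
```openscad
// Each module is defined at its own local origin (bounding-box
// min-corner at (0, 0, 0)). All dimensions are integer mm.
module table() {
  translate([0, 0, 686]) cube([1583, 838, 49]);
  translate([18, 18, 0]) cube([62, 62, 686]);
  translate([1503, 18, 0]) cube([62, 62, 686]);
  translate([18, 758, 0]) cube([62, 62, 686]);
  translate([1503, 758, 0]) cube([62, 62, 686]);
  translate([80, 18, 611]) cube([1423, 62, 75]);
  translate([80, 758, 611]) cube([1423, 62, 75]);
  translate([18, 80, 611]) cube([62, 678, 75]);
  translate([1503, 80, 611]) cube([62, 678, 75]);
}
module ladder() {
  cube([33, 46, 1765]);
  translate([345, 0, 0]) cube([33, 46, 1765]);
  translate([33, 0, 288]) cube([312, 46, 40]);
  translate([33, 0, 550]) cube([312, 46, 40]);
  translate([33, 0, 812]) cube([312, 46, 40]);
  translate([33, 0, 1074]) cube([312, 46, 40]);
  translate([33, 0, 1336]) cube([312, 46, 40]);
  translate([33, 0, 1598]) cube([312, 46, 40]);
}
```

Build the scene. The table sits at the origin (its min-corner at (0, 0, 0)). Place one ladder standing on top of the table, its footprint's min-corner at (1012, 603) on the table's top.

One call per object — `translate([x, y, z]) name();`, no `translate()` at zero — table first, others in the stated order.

table();
translate([1012, 603, 735]) ladder();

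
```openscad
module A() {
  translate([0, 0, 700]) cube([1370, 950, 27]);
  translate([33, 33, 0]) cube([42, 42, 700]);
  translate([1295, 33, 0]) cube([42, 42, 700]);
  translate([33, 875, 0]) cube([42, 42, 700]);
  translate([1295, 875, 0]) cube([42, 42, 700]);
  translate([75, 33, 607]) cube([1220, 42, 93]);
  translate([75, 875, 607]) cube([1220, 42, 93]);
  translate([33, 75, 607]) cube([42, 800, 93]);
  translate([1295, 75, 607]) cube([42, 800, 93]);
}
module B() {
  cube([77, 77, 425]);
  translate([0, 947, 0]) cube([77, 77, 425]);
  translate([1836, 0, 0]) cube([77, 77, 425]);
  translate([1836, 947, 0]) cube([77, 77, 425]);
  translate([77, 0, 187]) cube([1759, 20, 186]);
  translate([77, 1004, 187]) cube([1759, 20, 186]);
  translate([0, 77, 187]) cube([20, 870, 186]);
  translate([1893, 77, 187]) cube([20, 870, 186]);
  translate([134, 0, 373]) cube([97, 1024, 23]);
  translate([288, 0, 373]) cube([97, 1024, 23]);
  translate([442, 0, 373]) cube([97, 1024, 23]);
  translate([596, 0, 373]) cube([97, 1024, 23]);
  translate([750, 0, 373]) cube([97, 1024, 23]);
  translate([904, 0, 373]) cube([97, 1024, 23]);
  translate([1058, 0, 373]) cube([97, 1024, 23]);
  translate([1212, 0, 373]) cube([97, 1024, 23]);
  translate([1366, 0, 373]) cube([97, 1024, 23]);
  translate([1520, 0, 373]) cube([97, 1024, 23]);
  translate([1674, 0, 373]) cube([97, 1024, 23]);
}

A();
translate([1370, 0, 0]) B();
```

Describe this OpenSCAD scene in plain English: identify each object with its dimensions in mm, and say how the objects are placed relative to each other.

A is a table with a 1370×950 mm rectangular top, 27 mm thick, top surface at z = 727 mm, supported by four 42×42 mm square legs, each inset 33 mm from the nearest pair of top edges, running from the floor. Four apron rails, 42 mm thick and 93 mm tall, run between adjacent legs with their top edges flush with the underside of the top and their outer faces flush with the legs' outer faces.

B is a bed frame 1913 mm long (x) by 1024 mm wide (y). Four 77×77 mm corner posts, 425 mm tall, at the corners of the footprint. Four rails of 20 mm thickness and 186 mm height run between adjacent posts with their undersides at z = 187 mm, their outer faces flush with the outside of the frame (the two x-running rails run between the posts' inner faces; the two y-running rails run between the posts' inner faces). 11 slats, each 97 mm wide (x) and 23 mm thick, lie across the top of the two x-running rails, running the full 1024 mm width of the frame in y; the slats are evenly spaced along x between the inner faces of the end posts with equal gaps (rounded down to the nearest mm) at the −x end and between each pair — any rounding remainder accumulates at the +x end.

The bed frame is against the table's +x side, with their −y faces flush.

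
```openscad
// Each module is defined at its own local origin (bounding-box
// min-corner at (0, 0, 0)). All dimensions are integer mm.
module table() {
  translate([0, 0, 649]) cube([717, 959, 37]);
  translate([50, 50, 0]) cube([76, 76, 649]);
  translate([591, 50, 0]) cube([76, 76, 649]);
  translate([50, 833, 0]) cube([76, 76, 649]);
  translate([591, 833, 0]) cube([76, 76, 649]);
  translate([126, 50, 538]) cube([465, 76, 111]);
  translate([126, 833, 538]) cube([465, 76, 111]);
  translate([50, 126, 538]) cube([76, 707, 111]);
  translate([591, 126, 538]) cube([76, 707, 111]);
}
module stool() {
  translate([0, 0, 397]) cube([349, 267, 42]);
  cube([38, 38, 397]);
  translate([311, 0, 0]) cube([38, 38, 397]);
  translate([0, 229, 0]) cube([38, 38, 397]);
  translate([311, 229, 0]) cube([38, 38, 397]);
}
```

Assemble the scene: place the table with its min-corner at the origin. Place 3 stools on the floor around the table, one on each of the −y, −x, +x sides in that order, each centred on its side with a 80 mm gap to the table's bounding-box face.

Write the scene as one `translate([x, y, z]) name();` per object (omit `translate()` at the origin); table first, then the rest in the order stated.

table();
translate([184, -347, 0]) stool();
translate([-429, 346, 0]) stool();
translate([797, 346, 0]) stool();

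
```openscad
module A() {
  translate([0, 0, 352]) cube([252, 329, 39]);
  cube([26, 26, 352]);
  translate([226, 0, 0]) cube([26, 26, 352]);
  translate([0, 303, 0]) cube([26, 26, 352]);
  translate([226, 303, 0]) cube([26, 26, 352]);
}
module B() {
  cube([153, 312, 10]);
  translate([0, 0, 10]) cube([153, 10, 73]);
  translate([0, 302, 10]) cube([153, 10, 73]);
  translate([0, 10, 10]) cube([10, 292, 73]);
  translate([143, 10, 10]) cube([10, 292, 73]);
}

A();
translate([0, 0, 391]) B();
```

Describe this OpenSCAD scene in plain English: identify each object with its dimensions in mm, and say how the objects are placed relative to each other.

A is a simple wooden stool: a rectangular seat 252 mm (x) by 329 mm (y), 39 mm thick, top face at z = 391 mm, on four square legs, each 26×26 mm in cross-section. The legs rest on z = 0, each flush with a corner of the seat.

B is an open storage box with external size 153×312×83 mm and wall thickness 10 mm (the base is also 10 mm thick). The base covers the whole footprint; the four walls stand on the base, with the y-facing walls full-width and the x-facing walls fitting between their inner faces.

The open box is on top of the stool.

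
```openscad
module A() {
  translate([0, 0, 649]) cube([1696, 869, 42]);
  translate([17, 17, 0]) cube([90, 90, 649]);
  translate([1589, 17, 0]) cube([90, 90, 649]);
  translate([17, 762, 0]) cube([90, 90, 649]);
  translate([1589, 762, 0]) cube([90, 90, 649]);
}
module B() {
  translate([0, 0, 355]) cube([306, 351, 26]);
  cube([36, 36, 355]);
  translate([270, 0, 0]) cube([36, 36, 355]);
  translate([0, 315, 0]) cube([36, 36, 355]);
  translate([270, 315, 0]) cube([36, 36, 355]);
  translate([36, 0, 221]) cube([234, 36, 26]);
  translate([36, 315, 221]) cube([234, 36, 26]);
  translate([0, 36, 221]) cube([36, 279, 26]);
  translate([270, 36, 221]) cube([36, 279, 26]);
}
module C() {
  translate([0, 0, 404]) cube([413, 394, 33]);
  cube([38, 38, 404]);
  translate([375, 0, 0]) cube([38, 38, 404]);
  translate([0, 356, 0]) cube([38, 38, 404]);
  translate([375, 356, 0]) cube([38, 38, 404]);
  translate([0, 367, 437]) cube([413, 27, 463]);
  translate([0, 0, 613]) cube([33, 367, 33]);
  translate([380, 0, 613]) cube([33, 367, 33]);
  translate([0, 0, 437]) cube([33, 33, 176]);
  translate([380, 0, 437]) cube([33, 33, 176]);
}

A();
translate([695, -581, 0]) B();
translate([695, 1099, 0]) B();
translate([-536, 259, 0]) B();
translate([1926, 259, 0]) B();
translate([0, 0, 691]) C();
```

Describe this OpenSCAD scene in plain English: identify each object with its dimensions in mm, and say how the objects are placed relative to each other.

A is a rectangular dining table. The top is 1696×869×42 mm with its upper surface at z = 691 mm. It stands on four 90×90 mm square legs, each inset 17 mm from the nearest pair of top edges, running from the floor to the underside of the top.

B is a four-legged stool. The seat is a 306×351×26 mm slab whose top surface is at z = 381 mm; four square legs, each 36×36 mm in cross-section, run from the floor (z = 0) to the underside of the seat, each flush with a corner of the seat. Four stretchers, 36 mm wide and 26 mm tall, connect adjacent legs with their undersides at z = 221 mm, each running between the inner faces of the legs it joins and aligned with the legs' outer faces on the other axis.

C is a chair: 413×394 mm seat, 33 mm thick, top at z = 437 mm, on four 38 mm square corner legs flush with the seat edges. A 27 mm thick backrest slab spans the full seat width, extending 463 mm above the seat top, its back face flush with the seat's +y edge. Two armrests of 33×33 mm section run along each side from the seat's front edge to the front of the backrest, top faces 209 mm above the seat top and outer faces flush with the seat's x-edges; a 33×33 mm post under the front of each armrest stands on the seat at the front corner.

Four stools sit around the table at the −y, +y, −x, +x sides. The chair is on top of the table.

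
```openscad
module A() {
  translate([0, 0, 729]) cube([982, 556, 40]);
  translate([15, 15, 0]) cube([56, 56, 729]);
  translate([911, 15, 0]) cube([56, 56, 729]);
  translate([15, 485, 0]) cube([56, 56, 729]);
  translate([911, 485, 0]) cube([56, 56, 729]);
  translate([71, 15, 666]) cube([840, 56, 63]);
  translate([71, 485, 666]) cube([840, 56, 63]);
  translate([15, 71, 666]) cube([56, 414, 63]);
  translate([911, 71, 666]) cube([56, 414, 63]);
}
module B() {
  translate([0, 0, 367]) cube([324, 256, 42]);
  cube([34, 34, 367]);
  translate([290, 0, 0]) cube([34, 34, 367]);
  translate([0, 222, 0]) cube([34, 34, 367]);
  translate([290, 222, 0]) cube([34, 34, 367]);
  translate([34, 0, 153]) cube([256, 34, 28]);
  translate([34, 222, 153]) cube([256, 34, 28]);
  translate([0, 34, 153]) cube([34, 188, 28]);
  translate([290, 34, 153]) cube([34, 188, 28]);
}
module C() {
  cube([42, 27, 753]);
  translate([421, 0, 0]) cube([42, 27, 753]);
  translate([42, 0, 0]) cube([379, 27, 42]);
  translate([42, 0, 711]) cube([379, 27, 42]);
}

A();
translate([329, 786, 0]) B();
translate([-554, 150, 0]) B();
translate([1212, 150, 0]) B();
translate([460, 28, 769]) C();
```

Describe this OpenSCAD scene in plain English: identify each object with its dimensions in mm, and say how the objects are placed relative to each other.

A is a table: top 982 mm (x) × 556 mm (y), 40 mm thick, upper face at z = 769 mm, on four 56×56 mm square legs, each inset 15 mm from the nearest pair of top edges, running from z = 0 to the bottom of the top. Four apron rails, 56 mm thick and 63 mm tall, run between adjacent legs with their top edges flush with the underside of the top and their outer faces flush with the legs' outer faces.

B is a simple wooden stool: a rectangular seat 324 mm (x) by 256 mm (y), 42 mm thick, top face at z = 409 mm, on four square legs, each 34×34 mm in cross-section. The legs rest on z = 0, each flush with a corner of the seat. Four stretchers, 34 mm wide and 28 mm tall, connect adjacent legs with their undersides at z = 153 mm, each running between the inner faces of the legs it joins and aligned with the legs' outer faces on the other axis.

C is a picture frame with a 379×669 mm rectangular opening (x by z) and a uniform 42 mm border on every side. Frame depth is 27 mm along y. It is built from two vertical stiles running the full outside height and two horizontal rails spanning the gap between the stiles.

Three stools sit around the table at the +y, −x, +x sides. The picture frame is on top of the table.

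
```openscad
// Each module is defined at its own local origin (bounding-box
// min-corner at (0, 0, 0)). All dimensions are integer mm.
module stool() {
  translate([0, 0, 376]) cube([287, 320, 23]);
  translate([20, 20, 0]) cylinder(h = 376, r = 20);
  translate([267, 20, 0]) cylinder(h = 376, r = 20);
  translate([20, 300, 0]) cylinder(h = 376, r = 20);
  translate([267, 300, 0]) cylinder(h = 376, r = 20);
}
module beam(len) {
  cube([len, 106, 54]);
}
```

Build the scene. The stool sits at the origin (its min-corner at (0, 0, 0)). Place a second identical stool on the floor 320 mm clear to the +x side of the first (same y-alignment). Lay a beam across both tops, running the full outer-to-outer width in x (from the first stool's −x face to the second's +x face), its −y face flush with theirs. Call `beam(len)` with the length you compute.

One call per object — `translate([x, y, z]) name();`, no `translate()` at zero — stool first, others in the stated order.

stool();
translate([607, 0, 0]) stool();
translate([0, 0, 399]) beam(894);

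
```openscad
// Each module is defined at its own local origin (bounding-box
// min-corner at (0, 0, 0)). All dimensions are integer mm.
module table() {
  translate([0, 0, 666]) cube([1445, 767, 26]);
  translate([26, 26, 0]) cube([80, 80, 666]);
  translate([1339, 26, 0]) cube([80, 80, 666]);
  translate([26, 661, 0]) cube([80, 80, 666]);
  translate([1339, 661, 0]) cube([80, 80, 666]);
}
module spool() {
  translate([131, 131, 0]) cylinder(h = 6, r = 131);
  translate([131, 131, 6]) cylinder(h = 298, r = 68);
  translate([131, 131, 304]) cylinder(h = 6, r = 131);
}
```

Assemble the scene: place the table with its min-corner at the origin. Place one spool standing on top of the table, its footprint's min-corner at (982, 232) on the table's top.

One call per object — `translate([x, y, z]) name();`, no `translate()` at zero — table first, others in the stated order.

table();
translate([982, 232, 692]) spool();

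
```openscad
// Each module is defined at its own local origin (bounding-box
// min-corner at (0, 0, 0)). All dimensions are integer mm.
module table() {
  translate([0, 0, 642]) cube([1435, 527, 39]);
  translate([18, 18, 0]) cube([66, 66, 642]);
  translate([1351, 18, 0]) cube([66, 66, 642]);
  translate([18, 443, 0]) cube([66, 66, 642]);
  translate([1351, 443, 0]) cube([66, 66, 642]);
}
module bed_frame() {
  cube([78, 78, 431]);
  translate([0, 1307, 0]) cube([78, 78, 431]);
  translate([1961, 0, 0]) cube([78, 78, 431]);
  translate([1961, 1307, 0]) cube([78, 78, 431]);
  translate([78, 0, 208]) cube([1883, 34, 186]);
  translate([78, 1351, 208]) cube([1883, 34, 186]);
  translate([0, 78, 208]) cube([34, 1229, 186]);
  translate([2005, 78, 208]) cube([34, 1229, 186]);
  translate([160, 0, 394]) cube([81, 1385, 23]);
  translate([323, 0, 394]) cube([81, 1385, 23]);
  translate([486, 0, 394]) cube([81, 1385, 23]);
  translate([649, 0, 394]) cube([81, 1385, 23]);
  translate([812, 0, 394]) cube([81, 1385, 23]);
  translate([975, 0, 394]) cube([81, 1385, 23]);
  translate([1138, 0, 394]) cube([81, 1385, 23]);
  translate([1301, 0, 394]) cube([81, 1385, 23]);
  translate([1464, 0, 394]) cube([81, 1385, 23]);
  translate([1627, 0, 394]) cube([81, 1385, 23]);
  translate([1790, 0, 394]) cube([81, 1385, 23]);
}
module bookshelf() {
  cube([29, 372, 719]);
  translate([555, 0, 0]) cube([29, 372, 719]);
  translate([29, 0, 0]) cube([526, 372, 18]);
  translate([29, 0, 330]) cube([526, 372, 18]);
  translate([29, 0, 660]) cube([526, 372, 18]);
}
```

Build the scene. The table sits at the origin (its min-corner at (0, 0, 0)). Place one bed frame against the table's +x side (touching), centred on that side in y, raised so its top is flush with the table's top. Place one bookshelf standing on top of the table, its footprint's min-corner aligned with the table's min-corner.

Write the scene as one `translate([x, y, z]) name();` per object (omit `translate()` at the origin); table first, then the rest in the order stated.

table();
translate([1435, -429, 250]) bed_frame();
translate([0, 0, 681]) bookshelf();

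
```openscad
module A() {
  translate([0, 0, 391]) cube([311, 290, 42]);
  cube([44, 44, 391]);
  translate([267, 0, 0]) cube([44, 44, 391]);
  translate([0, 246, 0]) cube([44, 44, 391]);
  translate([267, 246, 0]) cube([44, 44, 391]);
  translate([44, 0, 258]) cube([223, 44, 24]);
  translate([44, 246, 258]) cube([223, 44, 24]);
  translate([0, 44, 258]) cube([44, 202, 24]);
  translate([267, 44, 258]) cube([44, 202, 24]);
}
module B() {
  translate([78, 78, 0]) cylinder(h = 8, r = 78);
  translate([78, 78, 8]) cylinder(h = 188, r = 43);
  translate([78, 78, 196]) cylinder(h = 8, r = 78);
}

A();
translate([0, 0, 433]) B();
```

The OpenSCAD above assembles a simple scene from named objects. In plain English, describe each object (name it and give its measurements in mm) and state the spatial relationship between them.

A is a simple wooden stool: a rectangular seat 311 mm (x) by 290 mm (y), 42 mm thick, top face at z = 433 mm, on four square legs, each 44×44 mm in cross-section. The legs rest on z = 0, each flush with a corner of the seat. Four stretchers, 44 mm wide and 24 mm tall, connect adjacent legs with their undersides at z = 258 mm, each running between the inner faces of the legs it joins and aligned with the legs' outer faces on the other axis.

B is a spool: two coaxial disc flanges of radius 78 mm and thickness 8 mm, joined by a core cylinder of radius 43 mm and height 188 mm. The lower flange rests on z = 0 and the three cylinders share a vertical axis.

The spool is on top of the stool.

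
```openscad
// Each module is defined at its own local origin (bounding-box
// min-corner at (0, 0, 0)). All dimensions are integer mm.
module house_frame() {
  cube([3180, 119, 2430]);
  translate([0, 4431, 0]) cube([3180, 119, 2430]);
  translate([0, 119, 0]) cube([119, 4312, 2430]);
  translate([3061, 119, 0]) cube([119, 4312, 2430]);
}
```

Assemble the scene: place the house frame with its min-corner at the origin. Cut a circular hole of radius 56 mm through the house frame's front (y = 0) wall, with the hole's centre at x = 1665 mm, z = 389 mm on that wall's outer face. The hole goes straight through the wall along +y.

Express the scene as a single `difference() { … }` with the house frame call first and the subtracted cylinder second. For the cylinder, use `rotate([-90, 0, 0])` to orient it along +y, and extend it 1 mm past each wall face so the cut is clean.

difference() {
  house_frame();
  translate([1665, -1, 389]) rotate([-90, 0, 0]) cylinder(h = 121, r = 56);
}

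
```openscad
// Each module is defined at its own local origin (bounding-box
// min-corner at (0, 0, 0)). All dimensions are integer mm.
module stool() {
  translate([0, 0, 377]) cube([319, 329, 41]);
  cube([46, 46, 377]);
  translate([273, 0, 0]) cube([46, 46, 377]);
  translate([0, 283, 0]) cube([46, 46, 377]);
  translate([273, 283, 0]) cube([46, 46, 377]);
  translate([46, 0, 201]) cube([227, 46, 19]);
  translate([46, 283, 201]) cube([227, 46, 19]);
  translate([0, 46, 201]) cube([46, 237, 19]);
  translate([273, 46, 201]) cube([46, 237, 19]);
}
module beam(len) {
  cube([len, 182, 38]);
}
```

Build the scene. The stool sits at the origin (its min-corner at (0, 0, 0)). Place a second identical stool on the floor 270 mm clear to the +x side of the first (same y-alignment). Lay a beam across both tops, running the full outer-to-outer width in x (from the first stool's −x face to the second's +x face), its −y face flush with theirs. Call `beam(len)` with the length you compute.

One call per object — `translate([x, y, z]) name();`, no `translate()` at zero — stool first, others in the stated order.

stool();
translate([589, 0, 0]) stool();
translate([0, 0, 418]) beam(908);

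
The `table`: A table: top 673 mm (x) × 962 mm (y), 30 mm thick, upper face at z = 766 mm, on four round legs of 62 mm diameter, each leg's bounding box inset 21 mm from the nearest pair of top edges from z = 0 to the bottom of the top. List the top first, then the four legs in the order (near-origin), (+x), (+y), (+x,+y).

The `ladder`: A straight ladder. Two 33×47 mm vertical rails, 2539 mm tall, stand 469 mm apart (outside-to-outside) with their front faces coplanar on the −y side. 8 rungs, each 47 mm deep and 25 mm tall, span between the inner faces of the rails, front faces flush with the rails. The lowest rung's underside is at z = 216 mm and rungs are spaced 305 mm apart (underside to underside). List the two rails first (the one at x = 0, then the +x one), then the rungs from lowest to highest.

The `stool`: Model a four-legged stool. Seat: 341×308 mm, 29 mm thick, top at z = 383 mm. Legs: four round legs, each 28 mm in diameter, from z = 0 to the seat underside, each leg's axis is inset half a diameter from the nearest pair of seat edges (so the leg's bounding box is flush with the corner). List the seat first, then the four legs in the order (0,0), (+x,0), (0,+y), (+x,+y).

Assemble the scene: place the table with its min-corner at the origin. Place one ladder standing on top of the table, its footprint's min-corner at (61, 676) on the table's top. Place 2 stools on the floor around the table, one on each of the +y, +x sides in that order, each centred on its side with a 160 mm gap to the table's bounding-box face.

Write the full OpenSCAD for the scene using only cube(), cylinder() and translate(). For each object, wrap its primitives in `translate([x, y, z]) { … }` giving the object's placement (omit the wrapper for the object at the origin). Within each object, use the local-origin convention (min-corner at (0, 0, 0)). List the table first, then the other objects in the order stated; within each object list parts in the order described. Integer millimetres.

translate([0, 0, 736]) cube([673, 962, 30]);
translate([52, 52, 0]) cylinder(h = 736, r = 31);
translate([621, 52, 0]) cylinder(h = 736, r = 31);
translate([52, 910, 0]) cylinder(h = 736, r = 31);
translate([621, 910, 0]) cylinder(h = 736, r = 31);
translate([61, 676, 766]) {
  cube([33, 47, 2539]);
  translate([436, 0, 0]) cube([33, 47, 2539]);
  translate([33, 0, 216]) cube([403, 47, 25]);
  translate([33, 0, 521]) cube([403, 47, 25]);
  translate([33, 0, 826]) cube([403, 47, 25]);
  translate([33, 0, 1131]) cube([403, 47, 25]);
  translate([33, 0, 1436]) cube([403, 47, 25]);
  translate([33, 0, 1741]) cube([403, 47, 25]);
  translate([33, 0, 2046]) cube([403, 47, 25]);
  translate([33, 0, 2351]) cube([403, 47, 25]);
}
translate([166, 1122, 0]) {
  translate([0, 0, 354]) cube([341, 308, 29]);
  translate([14, 14, 0]) cylinder(h = 354, r = 14);
  translate([327, 14, 0]) cylinder(h = 354, r = 14);
  translate([14, 294, 0]) cylinder(h = 354, r = 14);
  translate([327, 294, 0]) cylinder(h = 354, r = 14);
}
translate([833, 327, 0]) {
  translate([0, 0, 354]) cube([341, 308, 29]);
  translate([14, 14, 0]) cylinder(h = 354, r = 14);
  translate([327, 14, 0]) cylinder(h = 354, r = 14);
  translate([14, 294, 0]) cylinder(h = 354, r = 14);
  translate([327, 294, 0]) cylinder(h = 354, r = 14);
}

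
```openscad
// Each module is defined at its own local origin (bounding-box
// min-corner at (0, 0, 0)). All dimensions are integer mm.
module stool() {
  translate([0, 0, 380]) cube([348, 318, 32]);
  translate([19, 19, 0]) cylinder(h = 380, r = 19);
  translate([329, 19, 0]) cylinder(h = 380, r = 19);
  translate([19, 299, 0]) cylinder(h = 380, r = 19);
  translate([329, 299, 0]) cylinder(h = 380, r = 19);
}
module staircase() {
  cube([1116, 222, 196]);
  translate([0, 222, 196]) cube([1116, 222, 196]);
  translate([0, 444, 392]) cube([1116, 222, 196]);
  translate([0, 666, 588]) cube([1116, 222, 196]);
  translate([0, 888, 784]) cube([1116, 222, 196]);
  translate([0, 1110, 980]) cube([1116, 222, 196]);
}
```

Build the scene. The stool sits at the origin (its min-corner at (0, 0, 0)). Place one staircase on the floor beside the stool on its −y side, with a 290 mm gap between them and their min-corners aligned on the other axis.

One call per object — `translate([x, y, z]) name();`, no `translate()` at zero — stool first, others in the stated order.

stool();
translate([0, -1622, 0]) staircase();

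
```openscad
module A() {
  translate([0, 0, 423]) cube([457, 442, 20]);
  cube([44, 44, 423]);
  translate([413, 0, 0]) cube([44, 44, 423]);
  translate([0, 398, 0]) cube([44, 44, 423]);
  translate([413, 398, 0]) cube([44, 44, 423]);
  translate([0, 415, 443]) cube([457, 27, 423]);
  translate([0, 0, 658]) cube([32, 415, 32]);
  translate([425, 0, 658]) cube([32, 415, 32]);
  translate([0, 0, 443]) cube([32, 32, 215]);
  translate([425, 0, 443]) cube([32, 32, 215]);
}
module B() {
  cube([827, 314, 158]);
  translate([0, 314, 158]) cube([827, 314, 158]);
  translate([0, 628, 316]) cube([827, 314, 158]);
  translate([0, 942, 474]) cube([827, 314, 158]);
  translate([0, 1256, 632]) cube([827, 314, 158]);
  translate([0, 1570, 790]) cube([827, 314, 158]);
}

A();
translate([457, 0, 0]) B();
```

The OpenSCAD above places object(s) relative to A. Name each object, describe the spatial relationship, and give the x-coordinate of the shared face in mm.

The chair's +x face and the staircase's −x face are both at x = 457 mm.

A is a chair. B is a staircase. The staircase is against the chair's +x side, with their −y faces flush. The x-coordinate of the shared face is 457 mm.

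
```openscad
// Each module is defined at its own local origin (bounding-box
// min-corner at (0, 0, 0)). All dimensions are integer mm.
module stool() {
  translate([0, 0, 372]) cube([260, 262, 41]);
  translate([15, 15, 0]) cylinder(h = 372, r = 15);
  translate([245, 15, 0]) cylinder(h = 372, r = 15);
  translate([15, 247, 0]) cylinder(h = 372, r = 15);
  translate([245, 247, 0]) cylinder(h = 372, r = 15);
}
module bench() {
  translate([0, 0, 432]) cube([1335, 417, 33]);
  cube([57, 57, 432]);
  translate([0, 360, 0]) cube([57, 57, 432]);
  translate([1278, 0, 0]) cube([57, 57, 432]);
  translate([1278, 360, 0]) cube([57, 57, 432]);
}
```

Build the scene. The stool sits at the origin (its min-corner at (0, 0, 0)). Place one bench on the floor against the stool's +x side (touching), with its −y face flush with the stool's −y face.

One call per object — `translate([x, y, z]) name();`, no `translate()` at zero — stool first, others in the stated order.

stool();
translate([260, 0, 0]) bench();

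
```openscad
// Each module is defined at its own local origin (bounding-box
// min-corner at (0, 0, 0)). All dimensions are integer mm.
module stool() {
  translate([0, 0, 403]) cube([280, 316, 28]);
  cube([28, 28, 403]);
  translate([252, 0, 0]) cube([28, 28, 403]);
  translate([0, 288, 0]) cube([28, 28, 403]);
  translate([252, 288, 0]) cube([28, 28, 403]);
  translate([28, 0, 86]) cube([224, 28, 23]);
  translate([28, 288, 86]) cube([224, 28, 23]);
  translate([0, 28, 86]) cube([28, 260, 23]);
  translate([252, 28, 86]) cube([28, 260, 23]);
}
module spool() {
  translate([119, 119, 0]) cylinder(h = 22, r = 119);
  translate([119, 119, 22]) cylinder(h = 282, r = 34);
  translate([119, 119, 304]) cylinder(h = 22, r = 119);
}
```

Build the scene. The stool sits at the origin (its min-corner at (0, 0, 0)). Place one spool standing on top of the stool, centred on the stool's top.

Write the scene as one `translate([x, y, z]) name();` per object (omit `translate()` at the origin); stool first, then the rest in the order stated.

stool();
translate([21, 39, 431]) spool();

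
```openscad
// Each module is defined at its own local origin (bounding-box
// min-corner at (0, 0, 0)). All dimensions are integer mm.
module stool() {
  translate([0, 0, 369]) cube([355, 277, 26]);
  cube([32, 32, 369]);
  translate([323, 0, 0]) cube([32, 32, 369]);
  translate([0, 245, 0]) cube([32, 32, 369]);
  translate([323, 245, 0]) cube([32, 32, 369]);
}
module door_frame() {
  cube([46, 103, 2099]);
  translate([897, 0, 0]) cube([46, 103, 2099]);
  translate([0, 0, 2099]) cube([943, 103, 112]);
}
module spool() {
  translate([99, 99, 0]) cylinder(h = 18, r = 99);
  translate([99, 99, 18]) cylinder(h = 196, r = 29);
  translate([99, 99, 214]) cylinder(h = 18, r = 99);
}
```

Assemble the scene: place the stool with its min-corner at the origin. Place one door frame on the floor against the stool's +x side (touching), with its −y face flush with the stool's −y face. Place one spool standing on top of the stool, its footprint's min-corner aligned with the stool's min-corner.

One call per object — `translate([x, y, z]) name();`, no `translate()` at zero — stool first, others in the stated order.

stool();
translate([355, 0, 0]) door_frame();
translate([0, 0, 395]) spool();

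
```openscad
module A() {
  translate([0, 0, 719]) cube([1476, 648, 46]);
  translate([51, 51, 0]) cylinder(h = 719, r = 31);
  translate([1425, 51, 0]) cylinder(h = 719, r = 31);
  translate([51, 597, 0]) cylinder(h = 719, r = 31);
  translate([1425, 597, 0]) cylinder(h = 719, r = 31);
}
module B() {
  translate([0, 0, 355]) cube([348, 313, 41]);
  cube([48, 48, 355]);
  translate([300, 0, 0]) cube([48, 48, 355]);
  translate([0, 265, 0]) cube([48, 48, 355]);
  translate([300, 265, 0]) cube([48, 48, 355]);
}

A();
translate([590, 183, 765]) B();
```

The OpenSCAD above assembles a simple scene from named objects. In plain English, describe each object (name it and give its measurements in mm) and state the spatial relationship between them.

A is a table with a 1476×648 mm rectangular top, 46 mm thick, top surface at z = 765 mm, supported by four round legs of 62 mm diameter, each leg's bounding box inset 20 mm from the nearest pair of top edges, running from the floor.

B is a four-legged stool. The seat is 348×313 mm, 41 mm thick, top at z = 396 mm. It stands on four square legs, each 48×48 mm in cross-section, from z = 0 to the seat underside, each flush with a corner of the seat.

The stool is on top of the table.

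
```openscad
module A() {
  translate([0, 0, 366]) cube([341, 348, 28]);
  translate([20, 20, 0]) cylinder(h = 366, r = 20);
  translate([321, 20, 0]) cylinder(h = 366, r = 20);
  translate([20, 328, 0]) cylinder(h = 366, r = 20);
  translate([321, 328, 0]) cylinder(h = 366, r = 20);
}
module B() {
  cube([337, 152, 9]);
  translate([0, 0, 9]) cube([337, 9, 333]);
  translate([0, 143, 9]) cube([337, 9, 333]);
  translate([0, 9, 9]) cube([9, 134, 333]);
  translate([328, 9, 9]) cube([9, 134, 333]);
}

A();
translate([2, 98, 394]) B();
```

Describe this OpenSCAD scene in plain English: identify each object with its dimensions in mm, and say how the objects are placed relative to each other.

A is a simple wooden stool: a rectangular seat 341 mm (x) by 348 mm (y), 28 mm thick, top face at z = 394 mm, on four round legs, each 40 mm in diameter. The legs rest on z = 0, each leg's axis is inset half a diameter from the nearest pair of seat edges (so the leg's bounding box is flush with the corner).

B is an open-topped rectangular box: outside dimensions 337×152×342 mm, with a uniform wall and base thickness of 9 mm. The base is a full 337×152 slab on the floor; four walls sit on top of the base. The front and back walls (the −y and +y sides) span the full width; the two side walls fit between them.

The open box is on top of the stool, centred.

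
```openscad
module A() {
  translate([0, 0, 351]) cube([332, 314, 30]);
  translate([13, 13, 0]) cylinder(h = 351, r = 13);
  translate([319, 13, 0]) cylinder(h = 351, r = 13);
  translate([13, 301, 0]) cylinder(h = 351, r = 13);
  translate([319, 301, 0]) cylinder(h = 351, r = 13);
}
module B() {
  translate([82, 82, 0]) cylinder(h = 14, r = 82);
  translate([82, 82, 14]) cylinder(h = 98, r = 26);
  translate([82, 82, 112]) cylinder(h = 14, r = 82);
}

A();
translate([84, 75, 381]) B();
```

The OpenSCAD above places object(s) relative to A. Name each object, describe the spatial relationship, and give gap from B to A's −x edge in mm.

The spool's min-x is at 84; the stool's min-x is 0; gap = 84 mm.

A is a stool. B is a spool. The spool is on top of the stool, centred. The gap from the spool to the stool's −x edge is 84 mm.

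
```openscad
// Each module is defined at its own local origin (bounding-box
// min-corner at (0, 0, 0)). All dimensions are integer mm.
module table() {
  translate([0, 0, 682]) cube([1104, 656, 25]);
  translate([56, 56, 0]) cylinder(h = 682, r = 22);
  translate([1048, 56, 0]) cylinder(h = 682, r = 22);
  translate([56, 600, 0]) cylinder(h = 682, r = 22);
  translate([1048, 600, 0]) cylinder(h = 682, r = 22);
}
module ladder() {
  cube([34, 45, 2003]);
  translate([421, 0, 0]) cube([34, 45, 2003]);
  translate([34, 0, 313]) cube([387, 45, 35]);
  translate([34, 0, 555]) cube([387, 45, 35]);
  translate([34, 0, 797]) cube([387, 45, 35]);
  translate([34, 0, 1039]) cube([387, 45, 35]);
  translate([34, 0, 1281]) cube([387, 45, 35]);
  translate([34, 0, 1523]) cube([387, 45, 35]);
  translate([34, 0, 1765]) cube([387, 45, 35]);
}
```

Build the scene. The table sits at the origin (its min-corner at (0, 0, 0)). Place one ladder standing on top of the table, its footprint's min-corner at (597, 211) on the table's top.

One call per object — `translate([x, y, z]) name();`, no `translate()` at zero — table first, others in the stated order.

table();
translate([597, 211, 707]) ladder();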